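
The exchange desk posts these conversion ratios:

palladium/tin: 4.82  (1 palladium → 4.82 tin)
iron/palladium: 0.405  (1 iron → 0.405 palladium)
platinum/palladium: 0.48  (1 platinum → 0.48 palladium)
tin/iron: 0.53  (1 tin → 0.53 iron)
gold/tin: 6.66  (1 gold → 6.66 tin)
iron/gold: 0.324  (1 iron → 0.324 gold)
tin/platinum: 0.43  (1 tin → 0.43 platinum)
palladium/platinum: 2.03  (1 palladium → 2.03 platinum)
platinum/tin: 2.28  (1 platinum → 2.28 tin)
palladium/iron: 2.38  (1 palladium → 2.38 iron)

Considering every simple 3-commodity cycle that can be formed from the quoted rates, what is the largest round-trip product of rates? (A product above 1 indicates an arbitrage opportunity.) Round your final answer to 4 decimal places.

1.1437

iron→gold→tin→iron: 0.324 × 6.66 × 0.53 = 1.14366
iron→palladium→tin→iron: 0.405 × 4.82 × 0.53 = 1.03461
platinum→palladium→tin→platinum: 0.48 × 4.82 × 0.43 = 0.99485
Maximum is iron→gold→tin→iron at 1.1437; arbitrage exists.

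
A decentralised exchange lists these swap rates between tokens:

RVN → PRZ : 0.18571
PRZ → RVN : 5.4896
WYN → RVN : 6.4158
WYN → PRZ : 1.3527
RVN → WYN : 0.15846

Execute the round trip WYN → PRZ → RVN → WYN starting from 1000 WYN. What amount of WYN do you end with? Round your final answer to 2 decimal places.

1176.69

1000 WYN × 1.3527 = 1352.7 PRZ
1352.7 PRZ × 5.4896 = 7425.78192 RVN
7425.78192 RVN × 0.15846 = 1176.6894030432 WYN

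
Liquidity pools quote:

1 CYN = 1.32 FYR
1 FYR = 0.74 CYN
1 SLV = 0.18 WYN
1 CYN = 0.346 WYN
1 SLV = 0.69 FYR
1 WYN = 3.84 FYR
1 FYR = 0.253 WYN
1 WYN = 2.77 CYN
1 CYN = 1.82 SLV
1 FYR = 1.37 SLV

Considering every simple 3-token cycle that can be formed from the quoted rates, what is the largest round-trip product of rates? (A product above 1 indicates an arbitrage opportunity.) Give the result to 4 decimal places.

0.9832

FYR→CYN→WYN→FYR: 0.74 × 0.346 × 3.84 = 0.98319
FYR→SLV→WYN→FYR: 1.37 × 0.18 × 3.84 = 0.94694
FYR→CYN→SLV→FYR: 0.74 × 1.82 × 0.69 = 0.92929
FYR→WYN→CYN→FYR: 0.253 × 2.77 × 1.32 = 0.92507
SLV→WYN→CYN→SLV: 0.18 × 2.77 × 1.82 = 0.90745
Maximum is FYR→CYN→WYN→FYR at 0.9832; no arbitrage — every cycle loses value.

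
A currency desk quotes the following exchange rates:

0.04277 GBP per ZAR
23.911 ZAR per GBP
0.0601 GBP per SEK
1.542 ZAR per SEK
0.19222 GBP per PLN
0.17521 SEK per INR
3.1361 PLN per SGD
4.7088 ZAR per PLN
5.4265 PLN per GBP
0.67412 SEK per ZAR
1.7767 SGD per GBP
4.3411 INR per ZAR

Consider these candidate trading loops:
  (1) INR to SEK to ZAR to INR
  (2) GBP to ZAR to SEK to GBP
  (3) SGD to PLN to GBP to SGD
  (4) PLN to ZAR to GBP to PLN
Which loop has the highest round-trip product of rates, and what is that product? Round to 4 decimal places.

(1) 0.17521 × 1.542 × 4.3411 = 1.17285
(2) 23.911 × 0.67412 × 0.0601 = 0.96874
(3) 3.1361 × 0.19222 × 1.7767 = 1.07103
(4) 4.7088 × 0.04277 × 5.4265 = 1.09287
Highest is cycle (1) at 1.1729 (>1, arbitrage).

1.1729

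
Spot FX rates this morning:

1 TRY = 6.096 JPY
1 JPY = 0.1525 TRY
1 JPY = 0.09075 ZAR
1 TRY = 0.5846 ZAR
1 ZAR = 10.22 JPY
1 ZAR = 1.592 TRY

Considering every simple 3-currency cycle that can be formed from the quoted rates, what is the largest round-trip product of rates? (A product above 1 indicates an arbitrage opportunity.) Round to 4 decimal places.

TRY→ZAR→JPY→TRY: 0.5846 × 10.22 × 0.1525 = 0.91113
TRY→JPY→ZAR→TRY: 6.096 × 0.09075 × 1.592 = 0.88071
Maximum is TRY→ZAR→JPY→TRY at 0.9111; no arbitrage — every cycle loses value.

0.9111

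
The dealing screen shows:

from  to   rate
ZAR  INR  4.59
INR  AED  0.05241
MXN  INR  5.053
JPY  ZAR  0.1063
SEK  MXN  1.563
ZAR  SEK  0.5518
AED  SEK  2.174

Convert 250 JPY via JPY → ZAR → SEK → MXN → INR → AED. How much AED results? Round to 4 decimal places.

6.0698

250 JPY × 0.1063 = 26.575 ZAR
26.575 ZAR × 0.5518 = 14.664085 SEK
14.664085 SEK × 1.563 = 22.919964855 MXN
22.919964855 MXN × 5.053 = 115.814582412315 INR
115.814582412315 INR × 0.05241 = 6.06984226422942915 AED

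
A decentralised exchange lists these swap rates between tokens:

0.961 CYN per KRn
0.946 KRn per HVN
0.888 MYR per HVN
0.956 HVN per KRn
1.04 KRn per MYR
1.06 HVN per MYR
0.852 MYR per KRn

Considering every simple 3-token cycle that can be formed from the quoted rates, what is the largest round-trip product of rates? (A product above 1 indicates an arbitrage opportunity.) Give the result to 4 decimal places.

KRn→HVN→MYR→KRn: 0.956 × 0.888 × 1.04 = 0.88289
KRn→MYR→HVN→KRn: 0.852 × 1.06 × 0.946 = 0.85435
Maximum is KRn→HVN→MYR→KRn at 0.8829; no arbitrage — every cycle loses value.

0.8829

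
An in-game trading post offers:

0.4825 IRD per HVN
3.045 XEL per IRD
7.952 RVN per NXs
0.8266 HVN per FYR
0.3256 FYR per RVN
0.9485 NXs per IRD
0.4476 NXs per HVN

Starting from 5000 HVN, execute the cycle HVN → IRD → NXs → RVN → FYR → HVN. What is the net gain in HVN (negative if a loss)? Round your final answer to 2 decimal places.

5000 HVN × 0.4825 = 2412.5 IRD
2412.5 IRD × 0.9485 = 2288.25625 NXs
2288.25625 NXs × 7.952 = 18196.2137 RVN
18196.2137 RVN × 0.3256 = 5924.68718072 FYR
5924.68718072 FYR × 0.8266 = 4897.346423583152 HVN
Net change: 4897.346423583152 − 5000 = -102.653576416848 HVN

-102.65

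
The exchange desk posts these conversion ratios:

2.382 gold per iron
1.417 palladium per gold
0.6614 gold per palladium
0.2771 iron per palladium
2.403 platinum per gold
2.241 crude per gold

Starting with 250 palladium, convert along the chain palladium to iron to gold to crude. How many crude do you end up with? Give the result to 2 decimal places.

250 palladium × 0.2771 = 69.275 iron
69.275 iron × 2.382 = 165.01305 gold
165.01305 gold × 2.241 = 369.79424505 crude

369.79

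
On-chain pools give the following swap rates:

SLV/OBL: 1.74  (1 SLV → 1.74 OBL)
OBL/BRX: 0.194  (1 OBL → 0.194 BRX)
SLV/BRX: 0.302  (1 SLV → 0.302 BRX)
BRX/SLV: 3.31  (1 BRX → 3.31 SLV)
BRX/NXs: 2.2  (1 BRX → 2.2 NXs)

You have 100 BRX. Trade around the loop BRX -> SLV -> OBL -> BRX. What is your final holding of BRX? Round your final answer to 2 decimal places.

111.73

100 BRX × 3.31 = 331 SLV
331 SLV × 1.74 = 575.94 OBL
575.94 OBL × 0.194 = 111.73236 BRX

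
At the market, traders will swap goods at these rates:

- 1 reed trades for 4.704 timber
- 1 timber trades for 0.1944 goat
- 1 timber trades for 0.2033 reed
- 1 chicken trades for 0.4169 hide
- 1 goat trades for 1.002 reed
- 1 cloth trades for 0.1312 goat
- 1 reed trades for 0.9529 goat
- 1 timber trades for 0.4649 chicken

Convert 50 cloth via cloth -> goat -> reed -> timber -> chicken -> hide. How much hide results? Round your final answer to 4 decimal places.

5.9928

50 cloth × 0.1312 = 6.56 goat
6.56 goat × 1.002 = 6.57312 reed
6.57312 reed × 4.704 = 30.91995648 timber
30.91995648 timber × 0.4649 = 14.374687767552 chicken
14.374687767552 chicken × 0.4169 = 5.9928073302924288 hide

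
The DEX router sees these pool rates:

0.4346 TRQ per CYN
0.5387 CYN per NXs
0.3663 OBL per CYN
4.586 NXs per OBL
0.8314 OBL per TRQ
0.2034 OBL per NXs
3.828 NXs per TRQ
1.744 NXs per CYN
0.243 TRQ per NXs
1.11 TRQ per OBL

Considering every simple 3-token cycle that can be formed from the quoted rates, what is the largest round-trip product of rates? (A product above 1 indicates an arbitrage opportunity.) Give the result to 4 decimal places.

0.9265

TRQ→OBL→NXs→TRQ: 0.8314 × 4.586 × 0.243 = 0.92651
NXs→CYN→OBL→NXs: 0.5387 × 0.3663 × 4.586 = 0.90494
TRQ→NXs→CYN→TRQ: 3.828 × 0.5387 × 0.4346 = 0.89621
TRQ→NXs→OBL→TRQ: 3.828 × 0.2034 × 1.11 = 0.86426
Maximum is TRQ→OBL→NXs→TRQ at 0.9265; no arbitrage — every cycle loses value.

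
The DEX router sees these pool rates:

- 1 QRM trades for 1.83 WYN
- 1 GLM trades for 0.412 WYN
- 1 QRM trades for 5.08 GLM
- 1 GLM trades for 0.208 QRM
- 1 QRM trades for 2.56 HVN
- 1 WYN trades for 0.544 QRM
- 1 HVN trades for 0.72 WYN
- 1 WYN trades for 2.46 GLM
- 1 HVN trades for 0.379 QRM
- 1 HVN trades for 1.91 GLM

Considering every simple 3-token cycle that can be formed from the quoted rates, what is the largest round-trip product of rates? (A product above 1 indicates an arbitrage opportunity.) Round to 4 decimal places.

GLM→WYN→QRM→GLM: 0.412 × 0.544 × 5.08 = 1.13857
GLM→QRM→HVN→GLM: 0.208 × 2.56 × 1.91 = 1.01704
HVN→WYN→QRM→HVN: 0.72 × 0.544 × 2.56 = 1.00270
GLM→QRM→WYN→GLM: 0.208 × 1.83 × 2.46 = 0.93637
Maximum is GLM→WYN→QRM→GLM at 1.1386; arbitrage exists.

1.1386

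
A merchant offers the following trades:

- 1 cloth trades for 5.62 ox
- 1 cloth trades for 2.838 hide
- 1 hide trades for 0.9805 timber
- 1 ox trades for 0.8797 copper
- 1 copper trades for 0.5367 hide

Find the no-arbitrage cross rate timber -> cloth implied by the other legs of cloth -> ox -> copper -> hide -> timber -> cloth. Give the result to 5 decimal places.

0.38437

Known legs of the cycle: 5.62 × 0.8797 × 0.5367 × 0.9805 = 2.6016573702459
For no arbitrage the full-cycle product must be 1, so the missing rate is 1 / 2.6016573702459 ≈ 0.3843704.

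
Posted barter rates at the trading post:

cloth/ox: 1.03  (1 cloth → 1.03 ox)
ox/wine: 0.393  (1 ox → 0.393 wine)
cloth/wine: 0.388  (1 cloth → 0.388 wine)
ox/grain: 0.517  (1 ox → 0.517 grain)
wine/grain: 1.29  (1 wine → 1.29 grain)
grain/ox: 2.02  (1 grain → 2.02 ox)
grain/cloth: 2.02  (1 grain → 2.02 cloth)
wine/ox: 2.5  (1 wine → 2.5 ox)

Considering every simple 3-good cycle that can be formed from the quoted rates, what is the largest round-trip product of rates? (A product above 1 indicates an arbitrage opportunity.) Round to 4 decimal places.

1.0757

cloth→ox→grain→cloth: 1.03 × 0.517 × 2.02 = 1.07567
grain→ox→wine→grain: 2.02 × 0.393 × 1.29 = 1.02408
cloth→wine→grain→cloth: 0.388 × 1.29 × 2.02 = 1.01105
Maximum is cloth→ox→grain→cloth at 1.0757; arbitrage exists.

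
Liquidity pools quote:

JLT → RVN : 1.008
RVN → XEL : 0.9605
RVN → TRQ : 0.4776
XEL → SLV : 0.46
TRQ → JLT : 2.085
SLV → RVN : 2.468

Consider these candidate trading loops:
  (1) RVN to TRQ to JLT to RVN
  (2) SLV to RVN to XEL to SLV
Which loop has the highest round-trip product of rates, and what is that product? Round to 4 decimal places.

(1) 0.4776 × 2.085 × 1.008 = 1.00376
(2) 2.468 × 0.9605 × 0.46 = 1.09044
Highest is cycle (2) at 1.0904 (>1, arbitrage).

1.0904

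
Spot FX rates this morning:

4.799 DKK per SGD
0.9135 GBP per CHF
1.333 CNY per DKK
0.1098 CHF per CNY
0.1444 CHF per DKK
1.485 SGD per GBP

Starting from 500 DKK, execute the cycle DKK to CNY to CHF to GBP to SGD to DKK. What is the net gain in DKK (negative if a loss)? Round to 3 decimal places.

-23.582

500 DKK × 1.333 = 666.5 CNY
666.5 CNY × 0.1098 = 73.1817 CHF
73.1817 CHF × 0.9135 = 66.85148295 GBP
66.85148295 GBP × 1.485 = 99.27445218075 SGD
99.27445218075 SGD × 4.799 = 476.41809601541925 DKK
Net change: 476.41809601541925 − 500 = -23.58190398458075 DKK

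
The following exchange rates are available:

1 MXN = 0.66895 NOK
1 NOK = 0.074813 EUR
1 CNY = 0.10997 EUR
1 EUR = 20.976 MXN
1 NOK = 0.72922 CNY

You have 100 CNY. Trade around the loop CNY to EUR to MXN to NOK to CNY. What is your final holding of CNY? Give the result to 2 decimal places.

100 CNY × 0.10997 = 10.997 EUR
10.997 EUR × 20.976 = 230.673072 MXN
230.673072 MXN × 0.66895 = 154.3087515144 NOK
154.3087515144 NOK × 0.72922 = 112.525027779330768 CNY

112.53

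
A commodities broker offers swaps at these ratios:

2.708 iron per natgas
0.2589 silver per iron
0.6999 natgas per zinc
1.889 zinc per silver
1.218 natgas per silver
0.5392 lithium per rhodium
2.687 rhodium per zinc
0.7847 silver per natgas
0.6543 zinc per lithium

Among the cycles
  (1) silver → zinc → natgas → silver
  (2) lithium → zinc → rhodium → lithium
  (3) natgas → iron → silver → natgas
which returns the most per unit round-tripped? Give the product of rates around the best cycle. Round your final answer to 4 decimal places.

1.0375

(1) 1.889 × 0.6999 × 0.7847 = 1.03746
(2) 0.6543 × 2.687 × 0.5392 = 0.94797
(3) 2.708 × 0.2589 × 1.218 = 0.85394
Highest is cycle (1) at 1.0375 (>1, arbitrage).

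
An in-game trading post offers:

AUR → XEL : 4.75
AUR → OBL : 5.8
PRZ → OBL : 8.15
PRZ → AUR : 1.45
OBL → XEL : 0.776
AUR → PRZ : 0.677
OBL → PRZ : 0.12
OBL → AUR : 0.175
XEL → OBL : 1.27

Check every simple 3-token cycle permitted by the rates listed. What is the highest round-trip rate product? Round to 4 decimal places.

1.0557

OBL→AUR→XEL→OBL: 0.175 × 4.75 × 1.27 = 1.05569
OBL→PRZ→AUR→OBL: 0.12 × 1.45 × 5.8 = 1.00920
OBL→AUR→PRZ→OBL: 0.175 × 0.677 × 8.15 = 0.96557
Maximum is OBL→AUR→XEL→OBL at 1.0557; arbitrage exists.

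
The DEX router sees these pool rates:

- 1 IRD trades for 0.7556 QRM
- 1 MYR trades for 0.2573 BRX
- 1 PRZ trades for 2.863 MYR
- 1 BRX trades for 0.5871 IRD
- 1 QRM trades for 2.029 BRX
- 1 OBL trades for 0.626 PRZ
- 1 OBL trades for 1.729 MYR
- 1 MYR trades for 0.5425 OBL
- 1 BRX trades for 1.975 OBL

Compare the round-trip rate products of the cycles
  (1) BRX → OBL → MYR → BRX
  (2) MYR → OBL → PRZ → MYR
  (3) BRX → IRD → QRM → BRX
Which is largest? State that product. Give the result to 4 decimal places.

(1) 1.975 × 1.729 × 0.2573 = 0.87862
(2) 0.5425 × 0.626 × 2.863 = 0.97229
(3) 0.5871 × 0.7556 × 2.029 = 0.90009
Highest is cycle (2) at 0.9723 (≤1, no arbitrage).

0.9723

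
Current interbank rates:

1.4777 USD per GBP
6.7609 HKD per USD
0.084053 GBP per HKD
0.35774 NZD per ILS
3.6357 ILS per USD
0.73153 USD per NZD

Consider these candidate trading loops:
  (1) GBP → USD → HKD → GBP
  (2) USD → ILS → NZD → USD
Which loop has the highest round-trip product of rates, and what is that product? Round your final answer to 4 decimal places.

(1) 1.4777 × 6.7609 × 0.084053 = 0.83974
(2) 3.6357 × 0.35774 × 0.73153 = 0.95145
Highest is cycle (2) at 0.9515 (≤1, no arbitrage).

0.9515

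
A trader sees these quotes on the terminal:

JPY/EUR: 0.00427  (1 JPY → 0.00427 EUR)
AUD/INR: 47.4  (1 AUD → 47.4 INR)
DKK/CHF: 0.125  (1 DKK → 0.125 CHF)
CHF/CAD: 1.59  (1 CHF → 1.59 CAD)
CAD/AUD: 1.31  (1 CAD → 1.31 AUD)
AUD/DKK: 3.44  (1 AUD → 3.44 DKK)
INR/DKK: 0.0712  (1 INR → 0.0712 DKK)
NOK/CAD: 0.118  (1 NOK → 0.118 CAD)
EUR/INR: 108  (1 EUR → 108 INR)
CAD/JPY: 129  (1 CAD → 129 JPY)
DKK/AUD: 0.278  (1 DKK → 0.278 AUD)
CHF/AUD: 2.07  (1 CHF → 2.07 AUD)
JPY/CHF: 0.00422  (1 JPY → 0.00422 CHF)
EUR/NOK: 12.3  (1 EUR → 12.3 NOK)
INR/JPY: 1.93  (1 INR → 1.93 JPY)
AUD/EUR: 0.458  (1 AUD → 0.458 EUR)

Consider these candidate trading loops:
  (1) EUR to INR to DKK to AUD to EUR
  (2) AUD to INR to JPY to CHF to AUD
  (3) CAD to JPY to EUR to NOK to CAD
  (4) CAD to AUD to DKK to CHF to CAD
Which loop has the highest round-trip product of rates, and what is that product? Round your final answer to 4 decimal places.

(1) 108 × 0.0712 × 0.278 × 0.458 = 0.97907
(2) 47.4 × 1.93 × 0.00422 × 2.07 = 0.79913
(3) 129 × 0.00427 × 12.3 × 0.118 = 0.79947
(4) 1.31 × 3.44 × 0.125 × 1.59 = 0.89565
Highest is cycle (1) at 0.9791 (≤1, no arbitrage).

0.9791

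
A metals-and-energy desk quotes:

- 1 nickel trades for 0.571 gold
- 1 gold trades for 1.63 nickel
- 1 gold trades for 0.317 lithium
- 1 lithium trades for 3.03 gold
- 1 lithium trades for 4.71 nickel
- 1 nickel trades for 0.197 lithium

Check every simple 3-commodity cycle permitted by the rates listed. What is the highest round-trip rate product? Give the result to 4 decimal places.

0.9730

nickel→lithium→gold→nickel: 0.197 × 3.03 × 1.63 = 0.97296
nickel→gold→lithium→nickel: 0.571 × 0.317 × 4.71 = 0.85254
Maximum is nickel→lithium→gold→nickel at 0.9730; no arbitrage — every cycle loses value.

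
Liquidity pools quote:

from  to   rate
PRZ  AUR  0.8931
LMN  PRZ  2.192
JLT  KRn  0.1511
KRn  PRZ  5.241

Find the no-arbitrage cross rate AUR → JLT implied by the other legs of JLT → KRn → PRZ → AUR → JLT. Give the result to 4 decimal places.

1.4139

Known legs of the cycle: 0.1511 × 5.241 × 0.8931 = 0.70725937581
For no arbitrage the full-cycle product must be 1, so the missing rate is 1 / 0.70725937581 ≈ 1.413908.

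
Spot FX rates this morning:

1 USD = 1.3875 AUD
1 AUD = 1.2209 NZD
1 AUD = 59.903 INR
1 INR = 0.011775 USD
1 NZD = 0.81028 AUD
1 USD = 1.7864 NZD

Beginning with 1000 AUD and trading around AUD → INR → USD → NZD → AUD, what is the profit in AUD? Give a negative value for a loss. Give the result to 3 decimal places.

20.994

1000 AUD × 59.903 = 59903 INR
59903 INR × 0.011775 = 705.357825 USD
705.357825 USD × 1.7864 = 1260.05121858 NZD
1260.05121858 NZD × 0.81028 = 1020.9943013910024 AUD
Net change: 1020.9943013910024 − 1000 = 20.9943013910024 AUD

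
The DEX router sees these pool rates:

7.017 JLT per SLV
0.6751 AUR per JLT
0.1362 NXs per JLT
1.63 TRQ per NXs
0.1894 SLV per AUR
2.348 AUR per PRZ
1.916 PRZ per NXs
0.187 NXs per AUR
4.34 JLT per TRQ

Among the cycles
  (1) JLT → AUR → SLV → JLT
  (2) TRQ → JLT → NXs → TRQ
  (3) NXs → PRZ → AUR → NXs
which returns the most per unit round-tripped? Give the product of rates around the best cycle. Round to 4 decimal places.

0.9635

(1) 0.6751 × 0.1894 × 7.017 = 0.89722
(2) 4.34 × 0.1362 × 1.63 = 0.96351
(3) 1.916 × 2.348 × 0.187 = 0.84127
Highest is cycle (2) at 0.9635 (≤1, no arbitrage).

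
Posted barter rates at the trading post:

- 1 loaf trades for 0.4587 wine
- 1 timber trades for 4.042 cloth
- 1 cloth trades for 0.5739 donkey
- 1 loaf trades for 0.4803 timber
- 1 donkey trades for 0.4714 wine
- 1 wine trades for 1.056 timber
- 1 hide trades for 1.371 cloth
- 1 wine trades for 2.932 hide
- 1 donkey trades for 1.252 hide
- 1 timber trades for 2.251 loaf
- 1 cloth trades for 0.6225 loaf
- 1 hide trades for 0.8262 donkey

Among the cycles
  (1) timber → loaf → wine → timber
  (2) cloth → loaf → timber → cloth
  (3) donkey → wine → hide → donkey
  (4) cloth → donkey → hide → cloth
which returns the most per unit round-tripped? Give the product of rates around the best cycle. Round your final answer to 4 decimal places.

1.2085

(1) 2.251 × 0.4587 × 1.056 = 1.09036
(2) 0.6225 × 0.4803 × 4.042 = 1.20850
(3) 0.4714 × 2.932 × 0.8262 = 1.14193
(4) 0.5739 × 1.252 × 1.371 = 0.98509
Highest is cycle (2) at 1.2085 (>1, arbitrage).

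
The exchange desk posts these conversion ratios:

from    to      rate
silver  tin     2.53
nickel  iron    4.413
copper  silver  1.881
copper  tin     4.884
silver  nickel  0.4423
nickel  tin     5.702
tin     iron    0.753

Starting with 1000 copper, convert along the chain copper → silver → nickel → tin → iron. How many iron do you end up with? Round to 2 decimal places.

1000 copper × 1.881 = 1881 silver
1881 silver × 0.4423 = 831.9663 nickel
831.9663 nickel × 5.702 = 4743.8718426 tin
4743.8718426 tin × 0.753 = 3572.1354974778 iron

3572.14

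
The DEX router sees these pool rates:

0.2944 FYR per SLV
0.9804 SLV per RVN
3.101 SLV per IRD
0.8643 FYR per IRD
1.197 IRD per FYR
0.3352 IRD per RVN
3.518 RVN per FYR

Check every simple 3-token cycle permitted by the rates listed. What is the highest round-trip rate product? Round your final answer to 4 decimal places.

FYR→IRD→SLV→FYR: 1.197 × 3.101 × 0.2944 = 1.09278
FYR→RVN→IRD→FYR: 3.518 × 0.3352 × 0.8643 = 1.01921
FYR→RVN→SLV→FYR: 3.518 × 0.9804 × 0.2944 = 1.01540
Maximum is FYR→IRD→SLV→FYR at 1.0928; arbitrage exists.

1.0928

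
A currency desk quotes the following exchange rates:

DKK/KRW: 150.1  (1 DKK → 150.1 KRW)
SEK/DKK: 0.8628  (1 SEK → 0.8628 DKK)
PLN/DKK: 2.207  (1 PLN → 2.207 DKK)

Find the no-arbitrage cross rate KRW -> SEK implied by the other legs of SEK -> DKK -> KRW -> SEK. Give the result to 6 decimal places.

0.007722

Known legs of the cycle: 0.8628 × 150.1 = 129.50628
For no arbitrage the full-cycle product must be 1, so the missing rate is 1 / 129.50628 ≈ 0.00772163.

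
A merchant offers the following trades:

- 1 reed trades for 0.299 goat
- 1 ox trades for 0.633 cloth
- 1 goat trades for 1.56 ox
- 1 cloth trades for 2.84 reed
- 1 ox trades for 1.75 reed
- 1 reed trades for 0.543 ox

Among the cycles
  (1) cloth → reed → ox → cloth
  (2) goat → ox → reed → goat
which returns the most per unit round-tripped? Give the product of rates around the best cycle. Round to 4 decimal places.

(1) 2.84 × 0.543 × 0.633 = 0.97616
(2) 1.56 × 1.75 × 0.299 = 0.81627
Highest is cycle (1) at 0.9762 (≤1, no arbitrage).

0.9762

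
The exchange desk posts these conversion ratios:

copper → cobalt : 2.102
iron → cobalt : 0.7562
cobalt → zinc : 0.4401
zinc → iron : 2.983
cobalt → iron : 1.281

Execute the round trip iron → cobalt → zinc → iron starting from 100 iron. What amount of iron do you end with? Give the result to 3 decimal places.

100 iron × 0.7562 = 75.62 cobalt
75.62 cobalt × 0.4401 = 33.280362 zinc
33.280362 zinc × 2.983 = 99.275319846 iron

99.275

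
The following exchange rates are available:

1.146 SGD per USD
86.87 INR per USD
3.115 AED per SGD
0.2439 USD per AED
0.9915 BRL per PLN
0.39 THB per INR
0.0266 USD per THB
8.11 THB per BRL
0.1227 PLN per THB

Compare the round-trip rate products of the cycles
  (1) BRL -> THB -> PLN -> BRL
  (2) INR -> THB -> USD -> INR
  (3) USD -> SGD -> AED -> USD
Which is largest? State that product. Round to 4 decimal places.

(1) 8.11 × 0.1227 × 0.9915 = 0.98664
(2) 0.39 × 0.0266 × 86.87 = 0.90119
(3) 1.146 × 3.115 × 0.2439 = 0.87067
Highest is cycle (1) at 0.9866 (≤1, no arbitrage).

0.9866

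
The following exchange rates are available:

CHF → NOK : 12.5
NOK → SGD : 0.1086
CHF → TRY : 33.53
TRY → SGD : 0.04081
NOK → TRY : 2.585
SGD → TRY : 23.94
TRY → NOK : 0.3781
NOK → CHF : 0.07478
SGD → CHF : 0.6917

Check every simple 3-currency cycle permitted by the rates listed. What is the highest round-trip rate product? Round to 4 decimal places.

TRY→NOK→SGD→TRY: 0.3781 × 0.1086 × 23.94 = 0.98302
CHF→TRY→NOK→CHF: 33.53 × 0.3781 × 0.07478 = 0.94804
CHF→TRY→SGD→CHF: 33.53 × 0.04081 × 0.6917 = 0.94649
CHF→NOK→SGD→CHF: 12.5 × 0.1086 × 0.6917 = 0.93898
Maximum is TRY→NOK→SGD→TRY at 0.9830; no arbitrage — every cycle loses value.

0.9830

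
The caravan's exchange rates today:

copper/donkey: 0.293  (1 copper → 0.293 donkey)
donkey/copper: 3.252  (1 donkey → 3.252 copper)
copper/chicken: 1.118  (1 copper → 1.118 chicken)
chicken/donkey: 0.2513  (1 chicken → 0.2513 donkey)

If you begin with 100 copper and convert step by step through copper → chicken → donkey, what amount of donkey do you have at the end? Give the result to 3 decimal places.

100 copper × 1.118 = 111.8 chicken
111.8 chicken × 0.2513 = 28.09534 donkey

28.095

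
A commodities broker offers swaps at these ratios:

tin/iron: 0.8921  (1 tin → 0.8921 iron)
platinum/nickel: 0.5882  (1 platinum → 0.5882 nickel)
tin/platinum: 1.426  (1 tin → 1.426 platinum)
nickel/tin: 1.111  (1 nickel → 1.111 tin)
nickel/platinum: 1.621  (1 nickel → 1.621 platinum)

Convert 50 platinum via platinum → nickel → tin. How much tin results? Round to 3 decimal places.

32.675

50 platinum × 0.5882 = 29.41 nickel
29.41 nickel × 1.111 = 32.67451 tin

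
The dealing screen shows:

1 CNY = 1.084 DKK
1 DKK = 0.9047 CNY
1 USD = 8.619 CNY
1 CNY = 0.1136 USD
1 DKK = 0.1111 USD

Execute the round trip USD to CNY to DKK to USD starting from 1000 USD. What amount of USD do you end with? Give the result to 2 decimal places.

1000 USD × 8.619 = 8619 CNY
8619 CNY × 1.084 = 9342.996 DKK
9342.996 DKK × 0.1111 = 1038.0068556 USD

1038.01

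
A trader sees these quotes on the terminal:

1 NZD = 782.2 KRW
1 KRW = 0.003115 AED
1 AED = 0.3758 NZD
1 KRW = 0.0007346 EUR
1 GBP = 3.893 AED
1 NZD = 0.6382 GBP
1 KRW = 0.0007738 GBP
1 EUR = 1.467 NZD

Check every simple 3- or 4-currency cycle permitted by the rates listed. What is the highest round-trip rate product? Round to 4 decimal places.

0.9337

NZD→GBP→AED→NZD: 0.6382 × 3.893 × 0.3758 = 0.93368
NZD→KRW→AED→NZD: 782.2 × 0.003115 × 0.3758 = 0.91566
NZD→KRW→GBP→AED→NZD: 782.2 × 0.0007738 × 3.893 × 0.3758 = 0.88550
EUR→NZD→KRW→EUR: 1.467 × 782.2 × 0.0007346 = 0.84294
Maximum is NZD→GBP→AED→NZD at 0.9337; no arbitrage — every cycle loses value.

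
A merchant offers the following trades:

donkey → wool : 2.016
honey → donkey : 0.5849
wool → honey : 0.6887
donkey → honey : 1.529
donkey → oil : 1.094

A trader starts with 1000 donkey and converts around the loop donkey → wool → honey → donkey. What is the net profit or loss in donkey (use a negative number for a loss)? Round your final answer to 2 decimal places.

1000 donkey × 2.016 = 2016 wool
2016 wool × 0.6887 = 1388.4192 honey
1388.4192 honey × 0.5849 = 812.08639008 donkey
Net change: 812.08639008 − 1000 = -187.91360992 donkey

-187.91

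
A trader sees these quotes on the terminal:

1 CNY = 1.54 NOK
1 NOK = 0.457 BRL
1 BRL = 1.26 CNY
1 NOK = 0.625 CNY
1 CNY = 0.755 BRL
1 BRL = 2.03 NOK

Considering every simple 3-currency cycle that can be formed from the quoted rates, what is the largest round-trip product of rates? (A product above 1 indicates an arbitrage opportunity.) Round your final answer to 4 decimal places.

0.9579

CNY→BRL→NOK→CNY: 0.755 × 2.03 × 0.625 = 0.95791
CNY→NOK→BRL→CNY: 1.54 × 0.457 × 1.26 = 0.88676
Maximum is CNY→BRL→NOK→CNY at 0.9579; no arbitrage — every cycle loses value.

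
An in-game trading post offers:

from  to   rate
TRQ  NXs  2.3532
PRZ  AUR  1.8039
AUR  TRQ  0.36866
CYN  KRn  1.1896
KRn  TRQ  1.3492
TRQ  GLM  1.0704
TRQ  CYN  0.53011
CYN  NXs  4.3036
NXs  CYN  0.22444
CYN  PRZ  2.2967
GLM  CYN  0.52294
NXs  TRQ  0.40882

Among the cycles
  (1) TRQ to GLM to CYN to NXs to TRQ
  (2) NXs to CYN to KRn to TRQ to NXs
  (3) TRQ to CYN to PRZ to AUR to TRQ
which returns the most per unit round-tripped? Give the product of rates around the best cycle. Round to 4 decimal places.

(1) 1.0704 × 0.52294 × 4.3036 × 0.40882 = 0.98483
(2) 0.22444 × 1.1896 × 1.3492 × 2.3532 = 0.84769
(3) 0.53011 × 2.2967 × 1.8039 × 0.36866 = 0.80967
Highest is cycle (1) at 0.9848 (≤1, no arbitrage).

0.9848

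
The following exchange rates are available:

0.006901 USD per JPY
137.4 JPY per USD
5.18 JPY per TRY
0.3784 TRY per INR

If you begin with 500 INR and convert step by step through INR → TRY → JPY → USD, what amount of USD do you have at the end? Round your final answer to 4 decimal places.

6.7634

500 INR × 0.3784 = 189.2 TRY
189.2 TRY × 5.18 = 980.056 JPY
980.056 JPY × 0.006901 = 6.763366456 USD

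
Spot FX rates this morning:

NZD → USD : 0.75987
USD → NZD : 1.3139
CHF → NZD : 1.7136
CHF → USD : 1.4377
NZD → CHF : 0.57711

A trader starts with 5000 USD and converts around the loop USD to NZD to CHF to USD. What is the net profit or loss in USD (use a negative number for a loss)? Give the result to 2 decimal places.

5000 USD × 1.3139 = 6569.5 NZD
6569.5 NZD × 0.57711 = 3791.324145 CHF
3791.324145 CHF × 1.4377 = 5450.7867232665 USD
Net change: 5450.7867232665 − 5000 = 450.7867232665 USD

450.79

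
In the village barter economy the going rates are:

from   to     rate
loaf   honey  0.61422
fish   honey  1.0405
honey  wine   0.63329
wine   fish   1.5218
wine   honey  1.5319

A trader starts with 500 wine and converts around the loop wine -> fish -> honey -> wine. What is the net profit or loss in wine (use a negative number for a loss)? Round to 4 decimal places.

1.3861

500 wine × 1.5218 = 760.9 fish
760.9 fish × 1.0405 = 791.71645 honey
791.71645 honey × 0.63329 = 501.3861106205 wine
Net change: 501.3861106205 − 500 = 1.3861106205 wine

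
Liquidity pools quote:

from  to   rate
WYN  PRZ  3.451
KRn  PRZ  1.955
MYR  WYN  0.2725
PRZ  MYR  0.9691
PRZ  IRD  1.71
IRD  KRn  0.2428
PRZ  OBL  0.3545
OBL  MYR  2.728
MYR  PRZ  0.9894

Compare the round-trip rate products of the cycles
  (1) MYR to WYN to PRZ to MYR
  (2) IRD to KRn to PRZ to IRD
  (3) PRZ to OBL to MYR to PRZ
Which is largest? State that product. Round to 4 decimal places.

(1) 0.2725 × 3.451 × 0.9691 = 0.91134
(2) 0.2428 × 1.955 × 1.71 = 0.81169
(3) 0.3545 × 2.728 × 0.9894 = 0.95682
Highest is cycle (3) at 0.9568 (≤1, no arbitrage).

0.9568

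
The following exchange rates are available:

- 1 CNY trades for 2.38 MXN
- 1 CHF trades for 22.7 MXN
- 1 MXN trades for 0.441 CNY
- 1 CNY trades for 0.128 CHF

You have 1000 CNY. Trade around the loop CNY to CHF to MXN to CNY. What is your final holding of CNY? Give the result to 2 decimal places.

1281.37

1000 CNY × 0.128 = 128 CHF
128 CHF × 22.7 = 2905.6 MXN
2905.6 MXN × 0.441 = 1281.3696 CNY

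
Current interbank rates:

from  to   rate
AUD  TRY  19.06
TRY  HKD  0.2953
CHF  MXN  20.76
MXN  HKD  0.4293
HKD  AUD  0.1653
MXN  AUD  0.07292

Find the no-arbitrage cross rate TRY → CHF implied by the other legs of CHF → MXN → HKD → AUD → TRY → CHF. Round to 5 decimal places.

Known legs of the cycle: 20.76 × 0.4293 × 0.1653 × 19.06 = 28.079151981624
For no arbitrage the full-cycle product must be 1, so the missing rate is 1 / 28.079151981624 ≈ 0.0356136.

0.03561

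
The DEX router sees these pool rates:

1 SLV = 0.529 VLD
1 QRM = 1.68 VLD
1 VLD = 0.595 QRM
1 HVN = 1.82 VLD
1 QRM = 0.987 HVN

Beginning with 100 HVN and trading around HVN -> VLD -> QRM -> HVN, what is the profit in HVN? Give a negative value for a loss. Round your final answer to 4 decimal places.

6.8822

100 HVN × 1.82 = 182 VLD
182 VLD × 0.595 = 108.29 QRM
108.29 QRM × 0.987 = 106.88223 HVN
Net change: 106.88223 − 100 = 6.88223 HVN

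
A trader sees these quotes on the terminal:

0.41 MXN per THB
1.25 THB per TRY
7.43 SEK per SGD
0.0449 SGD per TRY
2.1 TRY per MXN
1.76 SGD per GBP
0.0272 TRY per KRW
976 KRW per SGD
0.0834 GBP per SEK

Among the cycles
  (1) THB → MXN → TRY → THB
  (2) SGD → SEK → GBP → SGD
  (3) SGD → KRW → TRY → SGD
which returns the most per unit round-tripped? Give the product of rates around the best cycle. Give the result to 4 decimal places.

(1) 0.41 × 2.1 × 1.25 = 1.07625
(2) 7.43 × 0.0834 × 1.76 = 1.09061
(3) 976 × 0.0272 × 0.0449 = 1.19197
Highest is cycle (3) at 1.1920 (>1, arbitrage).

1.1920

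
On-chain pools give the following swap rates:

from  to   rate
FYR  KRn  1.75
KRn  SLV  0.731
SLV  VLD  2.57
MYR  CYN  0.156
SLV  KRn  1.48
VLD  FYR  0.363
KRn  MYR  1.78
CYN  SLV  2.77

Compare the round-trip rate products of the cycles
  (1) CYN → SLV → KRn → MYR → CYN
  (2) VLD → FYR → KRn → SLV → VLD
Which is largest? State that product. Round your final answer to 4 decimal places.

(1) 2.77 × 1.48 × 1.78 × 0.156 = 1.13838
(2) 0.363 × 1.75 × 0.731 × 2.57 = 1.19343
Highest is cycle (2) at 1.1934 (>1, arbitrage).

1.1934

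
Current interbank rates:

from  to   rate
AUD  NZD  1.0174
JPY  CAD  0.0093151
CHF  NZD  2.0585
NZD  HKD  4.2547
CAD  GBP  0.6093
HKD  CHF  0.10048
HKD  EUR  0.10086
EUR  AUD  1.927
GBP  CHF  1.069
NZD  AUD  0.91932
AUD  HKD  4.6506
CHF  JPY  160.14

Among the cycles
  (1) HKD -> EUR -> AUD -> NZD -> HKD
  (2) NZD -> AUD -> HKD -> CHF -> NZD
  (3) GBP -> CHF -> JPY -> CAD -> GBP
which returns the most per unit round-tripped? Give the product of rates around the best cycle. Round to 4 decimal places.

0.9716

(1) 0.10086 × 1.927 × 1.0174 × 4.2547 = 0.84132
(2) 0.91932 × 4.6506 × 0.10048 × 2.0585 = 0.88431
(3) 1.069 × 160.14 × 0.0093151 × 0.6093 = 0.97162
Highest is cycle (3) at 0.9716 (≤1, no arbitrage).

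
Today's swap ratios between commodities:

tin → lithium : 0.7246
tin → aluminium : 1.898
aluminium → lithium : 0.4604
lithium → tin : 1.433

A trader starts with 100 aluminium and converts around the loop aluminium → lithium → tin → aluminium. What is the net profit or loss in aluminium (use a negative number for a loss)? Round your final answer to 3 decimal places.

100 aluminium × 0.4604 = 46.04 lithium
46.04 lithium × 1.433 = 65.97532 tin
65.97532 tin × 1.898 = 125.22115736 aluminium
Net change: 125.22115736 − 100 = 25.22115736 aluminium

25.221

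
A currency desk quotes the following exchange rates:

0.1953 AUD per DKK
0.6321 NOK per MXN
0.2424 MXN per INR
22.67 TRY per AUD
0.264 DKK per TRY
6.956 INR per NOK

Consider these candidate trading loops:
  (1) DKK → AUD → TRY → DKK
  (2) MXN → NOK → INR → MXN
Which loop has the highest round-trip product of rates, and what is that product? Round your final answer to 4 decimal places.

(1) 0.1953 × 22.67 × 0.264 = 1.16885
(2) 0.6321 × 6.956 × 0.2424 = 1.06581
Highest is cycle (1) at 1.1688 (>1, arbitrage).

1.1688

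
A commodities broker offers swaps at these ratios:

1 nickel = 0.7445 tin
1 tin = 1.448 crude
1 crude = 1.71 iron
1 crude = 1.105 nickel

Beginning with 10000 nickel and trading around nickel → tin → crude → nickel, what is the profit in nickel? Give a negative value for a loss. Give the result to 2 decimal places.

1912.30

10000 nickel × 0.7445 = 7445 tin
7445 tin × 1.448 = 10780.36 crude
10780.36 crude × 1.105 = 11912.2978 nickel
Net change: 11912.2978 − 10000 = 1912.2978 nickel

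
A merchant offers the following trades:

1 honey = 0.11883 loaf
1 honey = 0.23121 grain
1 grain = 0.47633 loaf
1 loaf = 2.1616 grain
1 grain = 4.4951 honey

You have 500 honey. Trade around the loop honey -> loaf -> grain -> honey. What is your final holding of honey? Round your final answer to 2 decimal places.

500 honey × 0.11883 = 59.415 loaf
59.415 loaf × 2.1616 = 128.431464 grain
128.431464 grain × 4.4951 = 577.3122738264 honey

577.31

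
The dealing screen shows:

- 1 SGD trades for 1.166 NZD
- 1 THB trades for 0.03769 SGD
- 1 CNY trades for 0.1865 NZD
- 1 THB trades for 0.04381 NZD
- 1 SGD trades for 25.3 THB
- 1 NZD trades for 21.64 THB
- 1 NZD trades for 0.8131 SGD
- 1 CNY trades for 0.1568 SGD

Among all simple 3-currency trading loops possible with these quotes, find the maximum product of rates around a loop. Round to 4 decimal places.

THB→SGD→NZD→THB: 0.03769 × 1.166 × 21.64 = 0.95100
THB→NZD→SGD→THB: 0.04381 × 0.8131 × 25.3 = 0.90123
Maximum is THB→SGD→NZD→THB at 0.9510; no arbitrage — every cycle loses value.

0.9510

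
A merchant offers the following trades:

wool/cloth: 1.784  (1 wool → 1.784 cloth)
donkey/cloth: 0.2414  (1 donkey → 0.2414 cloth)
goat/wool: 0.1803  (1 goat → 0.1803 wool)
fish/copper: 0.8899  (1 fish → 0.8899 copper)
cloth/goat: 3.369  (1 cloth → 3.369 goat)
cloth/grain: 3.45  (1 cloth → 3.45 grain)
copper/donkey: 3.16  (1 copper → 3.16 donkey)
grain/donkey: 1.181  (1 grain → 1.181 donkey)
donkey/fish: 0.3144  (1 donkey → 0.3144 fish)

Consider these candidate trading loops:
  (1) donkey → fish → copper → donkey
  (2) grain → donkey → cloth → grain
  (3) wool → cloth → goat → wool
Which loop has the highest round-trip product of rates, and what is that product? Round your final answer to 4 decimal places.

(1) 0.3144 × 0.8899 × 3.16 = 0.88412
(2) 1.181 × 0.2414 × 3.45 = 0.98357
(3) 1.784 × 3.369 × 0.1803 = 1.08366
Highest is cycle (3) at 1.0837 (>1, arbitrage).

1.0837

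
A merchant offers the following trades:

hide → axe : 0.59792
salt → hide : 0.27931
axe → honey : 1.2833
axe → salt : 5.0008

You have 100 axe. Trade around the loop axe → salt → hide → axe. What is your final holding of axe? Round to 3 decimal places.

100 axe × 5.0008 = 500.08 salt
500.08 salt × 0.27931 = 139.6773448 hide
139.6773448 hide × 0.59792 = 83.515878002816 axe

83.516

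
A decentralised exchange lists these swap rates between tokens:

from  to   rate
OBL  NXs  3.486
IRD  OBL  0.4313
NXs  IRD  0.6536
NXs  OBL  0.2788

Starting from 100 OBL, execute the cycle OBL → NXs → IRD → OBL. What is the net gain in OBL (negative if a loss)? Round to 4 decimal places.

100 OBL × 3.486 = 348.6 NXs
348.6 NXs × 0.6536 = 227.84496 IRD
227.84496 IRD × 0.4313 = 98.269531248 OBL
Net change: 98.269531248 − 100 = -1.730468752 OBL

-1.7305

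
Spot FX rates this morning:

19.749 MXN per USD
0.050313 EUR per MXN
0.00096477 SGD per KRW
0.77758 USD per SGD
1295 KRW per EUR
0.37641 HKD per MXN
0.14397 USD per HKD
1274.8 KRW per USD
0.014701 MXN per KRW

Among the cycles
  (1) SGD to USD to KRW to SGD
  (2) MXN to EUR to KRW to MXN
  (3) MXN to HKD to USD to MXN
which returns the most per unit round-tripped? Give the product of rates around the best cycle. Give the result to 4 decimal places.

(1) 0.77758 × 1274.8 × 0.00096477 = 0.95634
(2) 0.050313 × 1295 × 0.014701 = 0.95785
(3) 0.37641 × 0.14397 × 19.749 = 1.07023
Highest is cycle (3) at 1.0702 (>1, arbitrage).

1.0702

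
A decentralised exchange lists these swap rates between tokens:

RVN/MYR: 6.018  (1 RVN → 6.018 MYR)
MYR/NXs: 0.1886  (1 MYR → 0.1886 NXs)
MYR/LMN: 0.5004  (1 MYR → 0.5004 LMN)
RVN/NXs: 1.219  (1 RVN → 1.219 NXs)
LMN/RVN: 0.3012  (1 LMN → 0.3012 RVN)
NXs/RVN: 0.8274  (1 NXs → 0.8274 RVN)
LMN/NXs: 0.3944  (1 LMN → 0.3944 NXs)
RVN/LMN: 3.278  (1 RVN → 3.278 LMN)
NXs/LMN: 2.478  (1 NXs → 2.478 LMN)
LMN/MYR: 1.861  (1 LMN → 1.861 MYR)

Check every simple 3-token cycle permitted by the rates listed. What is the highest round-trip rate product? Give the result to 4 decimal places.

1.0697

NXs→RVN→LMN→NXs: 0.8274 × 3.278 × 0.3944 = 1.06970
MYR→NXs→RVN→MYR: 0.1886 × 0.8274 × 6.018 = 0.93909
NXs→LMN→RVN→NXs: 2.478 × 0.3012 × 1.219 = 0.90983
MYR→LMN→RVN→MYR: 0.5004 × 0.3012 × 6.018 = 0.90704
MYR→NXs→LMN→MYR: 0.1886 × 2.478 × 1.861 = 0.86974
Maximum is NXs→RVN→LMN→NXs at 1.0697; arbitrage exists.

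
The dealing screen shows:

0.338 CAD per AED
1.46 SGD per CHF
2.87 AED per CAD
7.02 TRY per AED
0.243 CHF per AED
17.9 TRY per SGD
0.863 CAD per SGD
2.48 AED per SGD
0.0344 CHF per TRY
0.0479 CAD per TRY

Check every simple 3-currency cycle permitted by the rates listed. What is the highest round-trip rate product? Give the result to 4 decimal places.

CAD→AED→TRY→CAD: 2.87 × 7.02 × 0.0479 = 0.96506
CHF→SGD→TRY→CHF: 1.46 × 17.9 × 0.0344 = 0.89901
CHF→SGD→AED→CHF: 1.46 × 2.48 × 0.243 = 0.87985
Maximum is CAD→AED→TRY→CAD at 0.9651; no arbitrage — every cycle loses value.

0.9651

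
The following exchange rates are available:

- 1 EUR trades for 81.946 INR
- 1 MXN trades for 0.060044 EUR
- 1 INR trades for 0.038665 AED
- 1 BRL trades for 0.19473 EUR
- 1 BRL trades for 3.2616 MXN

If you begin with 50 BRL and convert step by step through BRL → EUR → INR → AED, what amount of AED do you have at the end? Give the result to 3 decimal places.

30.850

50 BRL × 0.19473 = 9.7365 EUR
9.7365 EUR × 81.946 = 797.867229 INR
797.867229 INR × 0.038665 = 30.849536409285 AED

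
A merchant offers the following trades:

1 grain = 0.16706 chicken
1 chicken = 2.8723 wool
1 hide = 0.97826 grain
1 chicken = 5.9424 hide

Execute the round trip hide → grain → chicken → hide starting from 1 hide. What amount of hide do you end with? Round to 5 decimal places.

1 hide × 0.97826 = 0.97826 grain
0.97826 grain × 0.16706 = 0.1634281156 chicken
0.1634281156 chicken × 5.9424 = 0.97115523414144 hide

0.97116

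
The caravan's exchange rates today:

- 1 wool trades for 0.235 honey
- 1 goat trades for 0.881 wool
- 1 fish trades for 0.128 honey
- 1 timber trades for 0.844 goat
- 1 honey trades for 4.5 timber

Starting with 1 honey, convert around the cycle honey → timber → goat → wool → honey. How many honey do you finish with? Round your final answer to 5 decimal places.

0.78632

1 honey × 4.5 = 4.5 timber
4.5 timber × 0.844 = 3.798 goat
3.798 goat × 0.881 = 3.346038 wool
3.346038 wool × 0.235 = 0.78631893 honey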